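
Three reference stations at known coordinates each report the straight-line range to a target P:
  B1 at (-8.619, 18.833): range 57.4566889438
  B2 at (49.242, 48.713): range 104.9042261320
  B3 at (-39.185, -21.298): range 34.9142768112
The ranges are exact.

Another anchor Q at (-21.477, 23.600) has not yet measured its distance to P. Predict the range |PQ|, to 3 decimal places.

63.487

eq1: (x + 8.619)² + (y − 18.833)² = 57.4566889438²
eq2: (x − 49.242)² + (y − 48.713)² = 104.9042261320²
eq3: (x + 39.185)² + (y + 21.298)² = 34.9142768112²
eq3−eq2, eq3−eq1 (x²,y² cancel):
  176.854·x + 140.022·y = -6977.228031
  61.132·x + 80.262·y = -3642.364358
det = 176.854·80.262 − 140.022·61.132 = 5634.830844
x = (-6977.228031·80.262 − 140.022·-3642.364358) / 5634.830844 = -8.872517
y = (176.854·-3642.364358 − -6977.228031·61.132) / 5634.830844 = -38.623130
|P − Q| = √((-8.872517 − -21.477)² + (-38.623130 − 23.600)²) = 63.486934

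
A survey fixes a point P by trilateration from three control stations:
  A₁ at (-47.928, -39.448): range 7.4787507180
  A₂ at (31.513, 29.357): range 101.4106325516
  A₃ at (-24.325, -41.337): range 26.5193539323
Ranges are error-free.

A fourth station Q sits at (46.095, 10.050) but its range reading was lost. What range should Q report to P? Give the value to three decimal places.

eq1: (x + 47.928)² + (y + 39.448)² = 7.4787507180²
eq2: (x − 31.513)² + (y − 29.357)² = 101.4106325516²
eq3: (x + 24.325)² + (y + 41.337)² = 26.5193539323²
eq2−eq3, eq2−eq1 (x²,y² cancel):
  -111.676·x − 141.388·y = 10026.390838
  -158.882·x − 137.610·y = 12226.519952
det = -111.676·-137.610 − -141.388·-158.882 = -7096.273856
x = (10026.390838·-137.610 − -141.388·12226.519952) / -7096.273856 = -49.173914
y = (-111.676·12226.519952 − 10026.390838·-158.882) / -7096.273856 = -32.073760
|P − Q| = √((-49.173914 − 46.095)² + (-32.073760 − 10.050)²) = 104.166104

104.166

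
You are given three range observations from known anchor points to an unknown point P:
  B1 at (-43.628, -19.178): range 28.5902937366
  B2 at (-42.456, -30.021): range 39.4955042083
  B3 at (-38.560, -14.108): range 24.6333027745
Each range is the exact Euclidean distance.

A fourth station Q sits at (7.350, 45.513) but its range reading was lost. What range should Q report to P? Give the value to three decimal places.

64.700

eq1: (x + 43.628)² + (y + 19.178)² = 28.5902937366²
eq2: (x + 42.456)² + (y + 30.021)² = 39.4955042083²
eq3: (x + 38.560)² + (y + 14.108)² = 24.6333027745²
eq1−eq2, eq1−eq3 (x²,y² cancel):
  2.344·x − 21.686·y = -309.915648
  10.136·x + 10.140·y = -374.683514
det = 2.344·10.140 − -21.686·10.136 = 243.577456
x = (-309.915648·10.140 − -21.686·-374.683514) / 243.577456 = -46.260157
y = (2.344·-374.683514 − -309.915648·10.136) / 243.577456 = 9.290872
|P − Q| = √((-46.260157 − 7.350)² + (9.290872 − 45.513)²) = 64.700012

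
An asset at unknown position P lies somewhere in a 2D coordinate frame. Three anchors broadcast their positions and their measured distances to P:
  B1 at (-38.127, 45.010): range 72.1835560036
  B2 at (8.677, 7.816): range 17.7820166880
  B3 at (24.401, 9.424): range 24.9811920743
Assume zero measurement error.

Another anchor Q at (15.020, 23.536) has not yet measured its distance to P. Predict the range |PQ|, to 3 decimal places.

34.102

eq1: (x + 38.127)² + (y − 45.010)² = 72.1835560036²
eq2: (x − 8.677)² + (y − 7.816)² = 17.7820166880²
eq3: (x − 24.401)² + (y − 9.424)² = 24.9811920743²
eq1−eq2, eq1−eq3 (x²,y² cancel):
  93.608·x − 74.388·y = 1551.077596
  125.056·x − 71.172·y = 1791.058148
det = 93.608·-71.172 − -74.388·125.056 = 2640.397152
x = (1551.077596·-71.172 − -74.388·1791.058148) / 2640.397152 = 8.650191
y = (93.608·1791.058148 − 1551.077596·125.056) / 2640.397152 = -9.965996
|P − Q| = √((8.650191 − 15.020)² + (-9.965996 − 23.536)²) = 34.102174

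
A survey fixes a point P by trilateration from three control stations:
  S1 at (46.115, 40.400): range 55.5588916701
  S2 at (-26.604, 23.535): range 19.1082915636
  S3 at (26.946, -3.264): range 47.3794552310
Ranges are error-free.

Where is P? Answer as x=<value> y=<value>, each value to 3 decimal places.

eq1: (x − 46.115)² + (y − 40.400)² = 55.5588916701²
eq2: (x + 26.604)² + (y − 23.535)² = 19.1082915636²
eq3: (x − 26.946)² + (y + 3.264)² = 47.3794552310²
eq2−eq3, eq2−eq1 (x²,y² cancel):
  107.100·x − 53.598·y = -2404.614401
  145.438·x + 33.730·y = -224.579453
det = 107.100·33.730 − -53.598·145.438 = 11407.668924
x = (-2404.614401·33.730 − -53.598·-224.579453) / 11407.668924 = -8.165091
y = (107.100·-224.579453 − -2404.614401·145.438) / 11407.668924 = 28.548326

x=-8.165 y=28.548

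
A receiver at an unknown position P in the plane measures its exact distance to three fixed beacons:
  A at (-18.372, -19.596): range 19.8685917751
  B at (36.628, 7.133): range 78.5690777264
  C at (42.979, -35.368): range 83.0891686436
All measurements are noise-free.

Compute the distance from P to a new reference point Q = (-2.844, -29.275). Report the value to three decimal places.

eq1: (x + 18.372)² + (y + 19.596)² = 19.8685917751²
eq2: (x − 36.628)² + (y − 7.133)² = 78.5690777264²
eq3: (x − 42.979)² + (y + 35.368)² = 83.0891686436²
eq1−eq2, eq1−eq3 (x²,y² cancel):
  110.000·x + 53.458·y = -5107.382563
  122.702·x − 31.544·y = -4132.492742
det = 110.000·-31.544 − 53.458·122.702 = -10029.243516
x = (-5107.382563·-31.544 − 53.458·-4132.492742) / -10029.243516 = -38.090816
y = (110.000·-4132.492742 − -5107.382563·122.702) / -10029.243516 = -17.161001
|P − Q| = √((-38.090816 − -2.844)² + (-17.161001 − -29.275)²) = 37.270458

37.270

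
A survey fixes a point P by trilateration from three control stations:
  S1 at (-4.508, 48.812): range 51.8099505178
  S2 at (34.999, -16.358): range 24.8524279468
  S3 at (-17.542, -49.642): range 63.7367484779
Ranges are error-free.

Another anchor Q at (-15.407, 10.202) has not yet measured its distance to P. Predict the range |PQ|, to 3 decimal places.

eq1: (x + 4.508)² + (y − 48.812)² = 51.8099505178²
eq2: (x − 34.999)² + (y + 16.358)² = 24.8524279468²
eq3: (x + 17.542)² + (y + 49.642)² = 63.7367484779²
eq1−eq3, eq1−eq2 (x²,y² cancel):
  -26.068·x − 196.908·y = -1008.985614
  79.014·x − 130.340·y = 1156.208555
det = -26.068·-130.340 − -196.908·79.014 = 18956.191832
x = (-1008.985614·-130.340 − -196.908·1156.208555) / 18956.191832 = 18.947788
y = (-26.068·1156.208555 − -1008.985614·79.014) / 18956.191832 = 2.615712
|P − Q| = √((18.947788 − -15.407)² + (2.615712 − 10.202)²) = 35.182427

35.182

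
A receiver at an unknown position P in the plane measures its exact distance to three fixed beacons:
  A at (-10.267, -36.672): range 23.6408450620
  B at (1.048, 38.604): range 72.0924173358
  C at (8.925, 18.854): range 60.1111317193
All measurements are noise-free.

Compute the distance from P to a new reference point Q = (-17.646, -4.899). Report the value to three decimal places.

24.983

eq1: (x + 10.267)² + (y + 36.672)² = 23.6408450620²
eq2: (x − 1.048)² + (y − 38.604)² = 72.0924173358²
eq3: (x − 8.925)² + (y − 18.854)² = 60.1111317193²
eq2−eq3, eq2−eq1 (x²,y² cancel):
  15.754·x − 39.500·y = 527.730302
  -22.630·x − 150.552·y = 4597.306835
det = 15.754·-150.552 − -39.500·-22.630 = -3265.681208
x = (527.730302·-150.552 − -39.500·4597.306835) / -3265.681208 = -31.277630
y = (15.754·4597.306835 − 527.730302·-22.630) / -3265.681208 = -25.834888
|P − Q| = √((-31.277630 − -17.646)² + (-25.834888 − -4.899)²) = 24.982649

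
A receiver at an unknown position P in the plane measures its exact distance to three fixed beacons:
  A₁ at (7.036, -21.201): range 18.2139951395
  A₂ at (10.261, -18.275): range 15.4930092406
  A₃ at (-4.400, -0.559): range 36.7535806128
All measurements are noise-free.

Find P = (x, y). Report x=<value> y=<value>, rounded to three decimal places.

eq1: (x − 7.036)² + (y + 21.201)² = 18.2139951395²
eq2: (x − 10.261)² + (y + 18.275)² = 15.4930092406²
eq3: (x + 4.400)² + (y + 0.559)² = 36.7535806128²
eq1−eq3, eq1−eq2 (x²,y² cancel):
  -22.872·x + 41.284·y = -1498.391285
  6.450·x + 5.852·y = 31.992333
det = -22.872·5.852 − 41.284·6.450 = -400.128744
x = (-1498.391285·5.852 − 41.284·31.992333) / -400.128744 = 25.215277
y = (-22.872·31.992333 − -1498.391285·6.450) / -400.128744 = -22.325052

x=25.215 y=-22.325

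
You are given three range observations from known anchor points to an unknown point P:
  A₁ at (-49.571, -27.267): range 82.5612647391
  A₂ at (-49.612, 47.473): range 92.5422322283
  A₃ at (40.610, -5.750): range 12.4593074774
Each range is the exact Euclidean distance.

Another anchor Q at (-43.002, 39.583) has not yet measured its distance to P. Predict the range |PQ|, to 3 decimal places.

eq1: (x + 49.571)² + (y + 27.267)² = 82.5612647391²
eq2: (x + 49.612)² + (y − 47.473)² = 92.5422322283²
eq3: (x − 40.610)² + (y + 5.750)² = 12.4593074774²
eq1−eq3, eq1−eq2 (x²,y² cancel):
  180.362·x + 43.034·y = 5142.589363
  -0.082·x + 149.480·y = -233.439367
det = 180.362·149.480 − 43.034·-0.082 = 26964.040548
x = (5142.589363·149.480 − 43.034·-233.439367) / 26964.040548 = 28.881431
y = (180.362·-233.439367 − 5142.589363·-0.082) / 26964.040548 = -1.545833
|P − Q| = √((28.881431 − -43.002)² + (-1.545833 − 39.583)²) = 82.817924

82.818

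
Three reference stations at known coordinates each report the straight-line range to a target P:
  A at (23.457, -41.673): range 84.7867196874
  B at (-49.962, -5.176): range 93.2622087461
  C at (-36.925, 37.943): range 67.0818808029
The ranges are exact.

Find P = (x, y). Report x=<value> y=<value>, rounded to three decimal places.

x=29.976 y=42.863

eq1: (x − 23.457)² + (y + 41.673)² = 84.7867196874²
eq2: (x + 49.962)² + (y + 5.176)² = 93.2622087461²
eq3: (x + 36.925)² + (y − 37.943)² = 67.0818808029²
eq2−eq1, eq2−eq3 (x²,y² cancel):
  146.838·x − 72.994·y = 1272.929103
  26.074·x + 86.238·y = 4477.995302
det = 146.838·86.238 − -72.994·26.074 = 14566.261000
x = (1272.929103·86.238 − -72.994·4477.995302) / 14566.261000 = 29.976234
y = (146.838·4477.995302 − 1272.929103·26.074) / 14566.261000 = 42.862717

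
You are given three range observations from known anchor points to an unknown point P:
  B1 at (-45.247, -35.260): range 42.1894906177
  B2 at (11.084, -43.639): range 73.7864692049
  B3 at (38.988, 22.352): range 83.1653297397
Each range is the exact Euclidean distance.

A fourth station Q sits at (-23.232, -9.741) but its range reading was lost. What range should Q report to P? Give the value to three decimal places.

25.597

eq1: (x + 45.247)² + (y + 35.260)² = 42.1894906177²
eq2: (x − 11.084)² + (y + 43.639)² = 73.7864692049²
eq3: (x − 38.988)² + (y − 22.352)² = 83.1653297397²
eq2−eq3, eq2−eq1 (x²,y² cancel):
  55.808·x + 131.982·y = -1479.570362
  -112.662·x + 16.758·y = 4927.831151
det = 55.808·16.758 − 131.982·-112.662 = 15804.586548
x = (-1479.570362·16.758 − 131.982·4927.831151) / 15804.586548 = -42.720488
y = (55.808·4927.831151 − -1479.570362·-112.662) / 15804.586548 = 6.853773
|P − Q| = √((-42.720488 − -23.232)² + (6.853773 − -9.741)²) = 25.596634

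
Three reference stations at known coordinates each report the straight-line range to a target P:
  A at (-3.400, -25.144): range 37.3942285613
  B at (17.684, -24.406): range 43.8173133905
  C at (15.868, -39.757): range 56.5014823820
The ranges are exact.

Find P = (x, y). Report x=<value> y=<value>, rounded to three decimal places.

x=-6.520 y=12.120

eq1: (x + 3.400)² + (y + 25.144)² = 37.3942285613²
eq2: (x − 17.684)² + (y + 24.406)² = 43.8173133905²
eq3: (x − 15.868)² + (y + 39.757)² = 56.5014823820²
eq2−eq3, eq2−eq1 (x²,y² cancel):
  -3.632·x − 30.702·y = -348.424778
  -42.168·x − 1.476·y = 257.032667
det = -3.632·-1.476 − -30.702·-42.168 = -1289.281104
x = (-348.424778·-1.476 − -30.702·257.032667) / -1289.281104 = -6.519674
y = (-3.632·257.032667 − -348.424778·-42.168) / -1289.281104 = 12.119869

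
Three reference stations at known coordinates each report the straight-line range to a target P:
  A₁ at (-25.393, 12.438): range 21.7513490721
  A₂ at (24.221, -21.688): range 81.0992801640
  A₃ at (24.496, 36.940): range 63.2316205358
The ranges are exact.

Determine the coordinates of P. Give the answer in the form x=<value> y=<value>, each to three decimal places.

x=-38.344 y=29.913

eq1: (x + 25.393)² + (y − 12.438)² = 21.7513490721²
eq2: (x − 24.221)² + (y + 21.688)² = 81.0992801640²
eq3: (x − 24.496)² + (y − 36.940)² = 63.2316205358²
eq2−eq1, eq2−eq3 (x²,y² cancel):
  -99.228·x + 68.252·y = 5846.454165
  0.550·x + 117.256·y = 3486.446839
det = -99.228·117.256 − 68.252·0.550 = -11672.616968
x = (5846.454165·117.256 − 68.252·3486.446839) / -11672.616968 = -38.344003
y = (-99.228·3486.446839 − 5846.454165·0.550) / -11672.616968 = 29.913489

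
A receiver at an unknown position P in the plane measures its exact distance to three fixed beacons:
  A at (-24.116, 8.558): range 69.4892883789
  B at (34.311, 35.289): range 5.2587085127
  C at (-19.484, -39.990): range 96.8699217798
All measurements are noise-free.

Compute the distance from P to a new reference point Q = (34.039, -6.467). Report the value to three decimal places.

43.805

eq1: (x + 24.116)² + (y − 8.558)² = 69.4892883789²
eq2: (x − 34.311)² + (y − 35.289)² = 5.2587085127²
eq3: (x + 19.484)² + (y + 39.990)² = 96.8699217798²
eq3−eq1, eq3−eq2 (x²,y² cancel):
  -9.264·x + 97.096·y = 3231.015010
  107.590·x + 150.558·y = 9799.859616
det = -9.264·150.558 − 97.096·107.590 = -11841.327952
x = (3231.015010·150.558 − 97.096·9799.859616) / -11841.327952 = 39.275326
y = (-9.264·9799.859616 − 3231.015010·107.590) / -11841.327952 = 37.023787
|P − Q| = √((39.275326 − 34.039)² + (37.023787 − -6.467)²) = 43.804882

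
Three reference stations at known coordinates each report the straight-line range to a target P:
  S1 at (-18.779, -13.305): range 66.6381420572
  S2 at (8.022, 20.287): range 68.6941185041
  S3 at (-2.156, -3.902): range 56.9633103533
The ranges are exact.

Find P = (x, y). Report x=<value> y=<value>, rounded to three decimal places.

x=42.702 y=-39.011

eq1: (x + 18.779)² + (y + 13.305)² = 66.6381420572²
eq2: (x − 8.022)² + (y − 20.287)² = 68.6941185041²
eq3: (x + 2.156)² + (y + 3.902)² = 56.9633103533²
eq3−eq2, eq3−eq1 (x²,y² cancel):
  20.356·x + 48.378·y = -1018.022278
  -33.246·x − 18.806·y = -686.023324
det = 20.356·-18.806 − 48.378·-33.246 = 1225.560052
x = (-1018.022278·-18.806 − 48.378·-686.023324) / 1225.560052 = 42.701590
y = (20.356·-686.023324 − -1018.022278·-33.246) / 1225.560052 = -39.010622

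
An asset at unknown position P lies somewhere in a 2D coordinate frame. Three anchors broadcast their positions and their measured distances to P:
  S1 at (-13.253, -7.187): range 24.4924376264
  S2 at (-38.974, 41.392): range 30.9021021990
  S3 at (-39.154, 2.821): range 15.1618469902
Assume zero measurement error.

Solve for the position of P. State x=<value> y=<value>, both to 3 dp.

x=-27.613 y=12.654

eq1: (x + 13.253)² + (y + 7.187)² = 24.4924376264²
eq2: (x + 38.974)² + (y − 41.392)² = 30.9021021990²
eq3: (x + 39.154)² + (y − 2.821)² = 15.1618469902²
eq1−eq3, eq1−eq2 (x²,y² cancel):
  -51.802·x + 20.016·y = 1683.696676
  -51.442·x + 97.158·y = 2649.914943
det = -51.802·97.158 − 20.016·-51.442 = -4003.315644
x = (1683.696676·97.158 − 20.016·2649.914943) / -4003.315644 = -27.613087
y = (-51.802·2649.914943 − 1683.696676·-51.442) / -4003.315644 = 12.654053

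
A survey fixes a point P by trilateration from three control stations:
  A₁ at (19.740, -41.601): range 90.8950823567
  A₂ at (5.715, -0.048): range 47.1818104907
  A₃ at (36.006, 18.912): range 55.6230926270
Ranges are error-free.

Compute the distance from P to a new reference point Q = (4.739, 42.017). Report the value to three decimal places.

19.030

eq1: (x − 19.740)² + (y + 41.601)² = 90.8950823567²
eq2: (x − 5.715)² + (y + 0.048)² = 47.1818104907²
eq3: (x − 36.006)² + (y − 18.912)² = 55.6230926270²
eq3−eq1, eq3−eq2 (x²,y² cancel):
  -32.532·x − 121.026·y = -4701.772542
  -60.582·x − 37.920·y = -753.627059
det = -32.532·-37.920 − -121.026·-60.582 = -6098.383692
x = (-4701.772542·-37.920 − -121.026·-753.627059) / -6098.383692 = -14.279644
y = (-32.532·-753.627059 − -4701.772542·-60.582) / -6098.383692 = 42.687670
|P − Q| = √((-14.279644 − 4.739)² + (42.687670 − 42.017)²) = 19.030465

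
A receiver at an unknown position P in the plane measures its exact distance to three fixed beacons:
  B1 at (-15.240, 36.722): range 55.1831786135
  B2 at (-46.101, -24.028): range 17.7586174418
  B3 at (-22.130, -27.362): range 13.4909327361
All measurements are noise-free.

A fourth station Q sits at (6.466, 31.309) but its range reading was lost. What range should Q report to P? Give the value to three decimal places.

60.107

eq1: (x + 15.240)² + (y − 36.722)² = 55.1831786135²
eq2: (x + 46.101)² + (y + 24.028)² = 17.7586174418²
eq3: (x + 22.130)² + (y + 27.362)² = 13.4909327361²
eq1−eq2, eq1−eq3 (x²,y² cancel):
  -61.722·x − 121.500·y = 3851.698809
  -13.780·x − 128.168·y = 2520.830996
det = -61.722·-128.168 − -121.500·-13.780 = 6236.515296
x = (3851.698809·-128.168 − -121.500·2520.830996) / 6236.515296 = -30.046197
y = (-61.722·2520.830996 − 3851.698809·-13.780) / 6236.515296 = -16.437757
|P − Q| = √((-30.046197 − 6.466)² + (-16.437757 − 31.309)²) = 60.107348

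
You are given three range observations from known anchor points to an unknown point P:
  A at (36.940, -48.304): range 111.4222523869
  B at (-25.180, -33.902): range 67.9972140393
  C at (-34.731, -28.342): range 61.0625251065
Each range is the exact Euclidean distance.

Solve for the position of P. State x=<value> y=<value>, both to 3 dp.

x=-39.764 y=32.513

eq1: (x − 36.940)² + (y + 48.304)² = 111.4222523869²
eq2: (x + 25.180)² + (y + 33.902)² = 67.9972140393²
eq3: (x + 34.731)² + (y + 28.342)² = 61.0625251065²
eq2−eq3, eq2−eq1 (x²,y² cancel):
  -19.102·x + 11.120·y = 1121.122466
  124.240·x − 28.804·y = -5876.835198
det = -19.102·-28.804 − 11.120·124.240 = -831.334792
x = (1121.122466·-28.804 − 11.120·-5876.835198) / -831.334792 = -39.764480
y = (-19.102·-5876.835198 − 1121.122466·124.240) / -831.334792 = 32.512713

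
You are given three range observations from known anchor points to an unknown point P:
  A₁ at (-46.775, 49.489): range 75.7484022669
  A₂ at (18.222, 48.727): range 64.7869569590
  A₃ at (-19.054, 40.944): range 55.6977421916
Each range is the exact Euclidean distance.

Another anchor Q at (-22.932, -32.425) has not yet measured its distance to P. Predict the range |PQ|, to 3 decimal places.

eq1: (x + 46.775)² + (y − 49.489)² = 75.7484022669²
eq2: (x − 18.222)² + (y − 48.727)² = 64.7869569590²
eq3: (x + 19.054)² + (y − 40.944)² = 55.6977421916²
eq3−eq2, eq3−eq1 (x²,y² cancel):
  74.552·x + 15.566·y = -428.215546
  -55.442·x + 17.090·y = -37.986267
det = 74.552·17.090 − 15.566·-55.442 = 2137.103852
x = (-428.215546·17.090 − 15.566·-37.986267) / 2137.103852 = -3.147676
y = (74.552·-37.986267 − -428.215546·-55.442) / 2137.103852 = -12.434154
|P − Q| = √((-3.147676 − -22.932)² + (-12.434154 − -32.425)²) = 28.125672

28.126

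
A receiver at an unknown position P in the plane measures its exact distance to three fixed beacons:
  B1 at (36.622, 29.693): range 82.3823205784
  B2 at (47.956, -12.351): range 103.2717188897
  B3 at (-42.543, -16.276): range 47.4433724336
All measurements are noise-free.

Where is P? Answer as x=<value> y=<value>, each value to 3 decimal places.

x=-45.749 y=31.059

eq1: (x − 36.622)² + (y − 29.693)² = 82.3823205784²
eq2: (x − 47.956)² + (y + 12.351)² = 103.2717188897²
eq3: (x + 42.543)² + (y + 16.276)² = 47.4433724336²
eq2−eq1, eq2−eq3 (x²,y² cancel):
  -22.668·x + 84.088·y = 3648.721175
  -180.998·x − 7.850·y = 8036.664223
det = -22.668·-7.850 − 84.088·-180.998 = 15397.703624
x = (3648.721175·-7.850 − 84.088·8036.664223) / 15397.703624 = -45.748996
y = (-22.668·8036.664223 − 3648.721175·-180.998) / 15397.703624 = 31.058926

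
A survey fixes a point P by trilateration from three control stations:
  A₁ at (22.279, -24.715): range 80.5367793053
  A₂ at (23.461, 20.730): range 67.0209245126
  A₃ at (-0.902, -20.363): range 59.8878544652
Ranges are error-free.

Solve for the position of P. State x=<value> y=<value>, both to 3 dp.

eq1: (x − 22.279)² + (y + 24.715)² = 80.5367793053²
eq2: (x − 23.461)² + (y − 20.730)² = 67.0209245126²
eq3: (x + 0.902)² + (y + 20.363)² = 59.8878544652²
eq3−eq2, eq3−eq1 (x²,y² cancel):
  48.726·x + 82.186·y = -340.563162
  46.362·x − 8.704·y = -2207.898015
det = 48.726·-8.704 − 82.186·46.362 = -4234.418436
x = (-340.563162·-8.704 − 82.186·-2207.898015) / -4234.418436 = -43.553222
y = (48.726·-2207.898015 − -340.563162·46.362) / -4234.418436 = 21.677794

x=-43.553 y=21.678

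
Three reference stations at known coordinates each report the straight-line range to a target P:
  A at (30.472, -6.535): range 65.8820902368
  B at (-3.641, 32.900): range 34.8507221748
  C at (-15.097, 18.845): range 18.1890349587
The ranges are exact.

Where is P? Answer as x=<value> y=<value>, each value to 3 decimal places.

x=-32.386 y=13.195

eq1: (x − 30.472)² + (y + 6.535)² = 65.8820902368²
eq2: (x + 3.641)² + (y − 32.900)² = 34.8507221748²
eq3: (x + 15.097)² + (y − 18.845)² = 18.1890349587²
eq3−eq1, eq3−eq2 (x²,y² cancel):
  91.138·x − 50.760·y = -3621.413246
  22.912·x + 28.110·y = -371.118396
det = 91.138·28.110 − -50.760·22.912 = 3724.902300
x = (-3621.413246·28.110 − -50.760·-371.118396) / 3724.902300 = -32.386325
y = (91.138·-371.118396 − -3621.413246·22.912) / 3724.902300 = 13.195200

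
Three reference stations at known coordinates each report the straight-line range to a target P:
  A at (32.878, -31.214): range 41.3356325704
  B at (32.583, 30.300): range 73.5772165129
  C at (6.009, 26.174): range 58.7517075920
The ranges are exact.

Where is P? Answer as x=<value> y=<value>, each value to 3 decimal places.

x=-8.455 y=-30.769

eq1: (x − 32.878)² + (y + 31.214)² = 41.3356325704²
eq2: (x − 32.583)² + (y − 30.300)² = 73.5772165129²
eq3: (x − 6.009)² + (y − 26.174)² = 58.7517075920²
eq2−eq3, eq2−eq1 (x²,y² cancel):
  -53.148·x − 8.252·y = 703.288113
  0.590·x − 123.028·y = 3780.507061
det = -53.148·-123.028 − -8.252·0.590 = 6543.560824
x = (703.288113·-123.028 − -8.252·3780.507061) / 6543.560824 = -8.455241
y = (-53.148·3780.507061 − 703.288113·0.590) / 6543.560824 = -30.769383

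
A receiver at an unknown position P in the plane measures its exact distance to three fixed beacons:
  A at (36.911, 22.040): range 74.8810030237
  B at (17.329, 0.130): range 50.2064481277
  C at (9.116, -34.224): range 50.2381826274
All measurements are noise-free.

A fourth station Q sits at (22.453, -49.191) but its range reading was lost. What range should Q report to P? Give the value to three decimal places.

eq1: (x − 36.911)² + (y − 22.040)² = 74.8810030237²
eq2: (x − 17.329)² + (y − 0.130)² = 50.2064481277²
eq3: (x − 9.116)² + (y + 34.224)² = 50.2381826274²
eq2−eq3, eq2−eq1 (x²,y² cancel):
  -16.426·x − 68.708·y = 950.884931
  39.164·x + 43.820·y = -1538.604800
det = -16.426·43.820 − -68.708·39.164 = 1971.092792
x = (950.884931·43.820 − -68.708·-1538.604800) / 1971.092792 = -32.492981
y = (-16.426·-1538.604800 − 950.884931·39.164) / 1971.092792 = -6.071421
|P − Q| = √((-32.492981 − 22.453)² + (-6.071421 − -49.191)²) = 69.845250

69.845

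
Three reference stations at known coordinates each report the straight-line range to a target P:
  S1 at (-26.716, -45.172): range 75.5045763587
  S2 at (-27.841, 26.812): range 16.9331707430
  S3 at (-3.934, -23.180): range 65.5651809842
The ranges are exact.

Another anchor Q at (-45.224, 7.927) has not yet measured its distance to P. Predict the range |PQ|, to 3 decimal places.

eq1: (x + 26.716)² + (y + 45.172)² = 75.5045763587²
eq2: (x + 27.841)² + (y − 26.812)² = 16.9331707430²
eq3: (x + 3.934)² + (y + 23.180)² = 65.5651809842²
eq2−eq1, eq2−eq3 (x²,y² cancel):
  2.250·x − 143.968·y = -4153.959165
  47.814·x − 99.984·y = -4953.276555
det = 2.250·-99.984 − -143.968·47.814 = 6658.721952
x = (-4153.959165·-99.984 − -143.968·-4953.276555) / 6658.721952 = -44.720874
y = (2.250·-4953.276555 − -4153.959165·47.814) / 6658.721952 = 28.154432
|P − Q| = √((-44.720874 − -45.224)² + (28.154432 − 7.927)²) = 20.233688

20.234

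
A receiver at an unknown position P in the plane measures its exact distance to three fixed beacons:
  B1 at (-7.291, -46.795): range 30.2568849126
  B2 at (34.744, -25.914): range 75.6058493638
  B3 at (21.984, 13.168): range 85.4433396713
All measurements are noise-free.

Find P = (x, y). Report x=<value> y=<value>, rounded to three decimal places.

eq1: (x + 7.291)² + (y + 46.795)² = 30.2568849126²
eq2: (x − 34.744)² + (y + 25.914)² = 75.6058493638²
eq3: (x − 21.984)² + (y − 13.168)² = 85.4433396713²
eq2−eq3, eq2−eq1 (x²,y² cancel):
  -25.520·x + 78.164·y = -2806.308288
  -84.070·x − 41.762·y = 5165.015147
det = -25.520·-41.762 − 78.164·-84.070 = 7637.013720
x = (-2806.308288·-41.762 − 78.164·5165.015147) / 7637.013720 = -37.517439
y = (-25.520·5165.015147 − -2806.308288·-84.070) / 7637.013720 = -48.152005

x=-37.517 y=-48.152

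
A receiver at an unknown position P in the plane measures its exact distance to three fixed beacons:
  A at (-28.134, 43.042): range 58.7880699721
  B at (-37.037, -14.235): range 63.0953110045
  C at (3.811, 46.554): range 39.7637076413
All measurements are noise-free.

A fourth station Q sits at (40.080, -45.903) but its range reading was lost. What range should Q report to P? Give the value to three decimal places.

eq1: (x + 28.134)² + (y − 43.042)² = 58.7880699721²
eq2: (x + 37.037)² + (y + 14.235)² = 63.0953110045²
eq3: (x − 3.811)² + (y − 46.554)² = 39.7637076413²
eq1−eq3, eq1−eq2 (x²,y² cancel):
  63.890·x + 7.024·y = 1412.547643
  -17.806·x − 114.554·y = -1594.742226
det = 63.890·-114.554 − 7.024·-17.806 = -7193.785716
x = (1412.547643·-114.554 − 7.024·-1594.742226) / -7193.785716 = 20.936336
y = (63.890·-1594.742226 − 1412.547643·-17.806) / -7193.785716 = 10.667020
|P − Q| = √((20.936336 − 40.080)² + (10.667020 − -45.903)²) = 59.721412

59.721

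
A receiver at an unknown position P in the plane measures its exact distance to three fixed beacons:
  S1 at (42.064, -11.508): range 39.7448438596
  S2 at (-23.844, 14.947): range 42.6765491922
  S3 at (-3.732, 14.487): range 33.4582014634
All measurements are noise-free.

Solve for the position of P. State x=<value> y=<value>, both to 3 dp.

x=2.905 y=-18.306

eq1: (x − 42.064)² + (y + 11.508)² = 39.7448438596²
eq2: (x + 23.844)² + (y − 14.947)² = 42.6765491922²
eq3: (x + 3.732)² + (y − 14.487)² = 33.4582014634²
eq3−eq1, eq3−eq2 (x²,y² cancel):
  91.592·x − 51.990·y = 1217.811799
  -40.224·x + 0.920·y = -133.688454
det = 91.592·0.920 − -51.990·-40.224 = -2006.981120
x = (1217.811799·0.920 − -51.990·-133.688454) / -2006.981120 = 2.904898
y = (91.592·-133.688454 − 1217.811799·-40.224) / -2006.981120 = -18.306335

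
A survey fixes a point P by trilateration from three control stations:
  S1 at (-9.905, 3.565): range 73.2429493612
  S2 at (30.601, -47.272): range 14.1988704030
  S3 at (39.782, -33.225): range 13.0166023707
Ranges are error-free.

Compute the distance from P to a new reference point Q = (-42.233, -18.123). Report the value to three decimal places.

eq1: (x + 9.905)² + (y − 3.565)² = 73.2429493612²
eq2: (x − 30.601)² + (y + 47.272)² = 14.1988704030²
eq3: (x − 39.782)² + (y + 33.225)² = 13.0166023707²
eq2−eq1, eq2−eq3 (x²,y² cancel):
  -81.012·x + 101.674·y = -8223.166645
  18.362·x + 28.094·y = -452.379053
det = -81.012·28.094 − 101.674·18.362 = -4142.889116
x = (-8223.166645·28.094 − 101.674·-452.379053) / -4142.889116 = 44.661214
y = (-81.012·-452.379053 − -8223.166645·18.362) / -4142.889116 = -45.292527
|P − Q| = √((44.661214 − -42.233)² + (-45.292527 − -18.123)²) = 91.042779

91.043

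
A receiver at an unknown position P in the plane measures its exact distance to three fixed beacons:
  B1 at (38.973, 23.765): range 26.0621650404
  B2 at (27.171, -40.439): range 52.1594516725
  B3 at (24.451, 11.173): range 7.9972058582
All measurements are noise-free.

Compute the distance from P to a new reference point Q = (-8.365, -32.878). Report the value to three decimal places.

50.083

eq1: (x − 38.973)² + (y − 23.765)² = 26.0621650404²
eq2: (x − 27.171)² + (y + 40.439)² = 52.1594516725²
eq3: (x − 24.451)² + (y − 11.173)² = 7.9972058582²
eq3−eq2, eq3−eq1 (x²,y² cancel):
  5.440·x − 103.224·y = -1005.764465
  29.044·x + 25.184·y = 745.701479
det = 5.440·25.184 − -103.224·29.044 = 3135.038816
x = (-1005.764465·25.184 − -103.224·745.701479) / 3135.038816 = 16.473518
y = (5.440·745.701479 − -1005.764465·29.044) / 3135.038816 = 10.611683
|P − Q| = √((16.473518 − -8.365)² + (10.611683 − -32.878)²) = 50.082976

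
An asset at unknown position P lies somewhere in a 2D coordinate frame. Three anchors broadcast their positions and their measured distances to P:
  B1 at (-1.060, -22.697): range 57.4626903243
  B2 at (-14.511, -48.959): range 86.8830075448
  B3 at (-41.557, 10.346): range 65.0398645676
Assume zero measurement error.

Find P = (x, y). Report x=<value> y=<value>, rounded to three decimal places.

eq1: (x + 1.060)² + (y + 22.697)² = 57.4626903243²
eq2: (x + 14.511)² + (y + 48.959)² = 86.8830075448²
eq3: (x + 41.557)² + (y − 10.346)² = 65.0398645676²
eq3−eq1, eq3−eq2 (x²,y² cancel):
  80.994·x − 66.086·y = -389.523352
  54.092·x − 118.610·y = -2544.944180
det = 80.994·-118.610 − -66.086·54.092 = -6031.974428
x = (-389.523352·-118.610 − -66.086·-2544.944180) / -6031.974428 = 20.222867
y = (80.994·-2544.944180 − -389.523352·54.092) / -6031.974428 = 30.679028

x=20.223 y=30.679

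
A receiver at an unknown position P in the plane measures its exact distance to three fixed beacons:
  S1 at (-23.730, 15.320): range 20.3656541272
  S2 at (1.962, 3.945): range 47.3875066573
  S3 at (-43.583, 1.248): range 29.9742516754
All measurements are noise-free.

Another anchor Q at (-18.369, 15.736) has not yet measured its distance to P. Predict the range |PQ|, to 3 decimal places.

eq1: (x + 23.730)² + (y − 15.320)² = 20.3656541272²
eq2: (x − 1.962)² + (y − 3.945)² = 47.3875066573²
eq3: (x + 43.583)² + (y − 1.248)² = 29.9742516754²
eq2−eq1, eq2−eq3 (x²,y² cancel):
  -51.384·x + 22.750·y = 2609.218750
  -91.090·x − 5.394·y = 3228.742948
det = -51.384·-5.394 − 22.750·-91.090 = 2349.462796
x = (2609.218750·-5.394 − 22.750·3228.742948) / 2349.462796 = -37.254486
y = (-51.384·3228.742948 − 2609.218750·-91.090) / 2349.462796 = 30.546561
|P − Q| = √((-37.254486 − -18.369)² + (30.546561 − 15.736)²) = 24.000298

24.000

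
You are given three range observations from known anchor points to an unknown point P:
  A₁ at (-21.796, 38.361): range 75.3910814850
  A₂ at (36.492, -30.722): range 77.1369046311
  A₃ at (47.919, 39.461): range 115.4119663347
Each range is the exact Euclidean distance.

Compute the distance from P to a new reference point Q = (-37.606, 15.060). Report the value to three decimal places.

eq1: (x + 21.796)² + (y − 38.361)² = 75.3910814850²
eq2: (x − 36.492)² + (y + 30.722)² = 77.1369046311²
eq3: (x − 47.919)² + (y − 39.461)² = 115.4119663347²
eq2−eq3, eq2−eq1 (x²,y² cancel):
  22.854·x + 140.366·y = -5791.926183
  -116.576·x + 138.166·y = -62.588522
det = 22.854·138.166 − 140.366·-116.576 = 19520.952580
x = (-5791.926183·138.166 − 140.366·-62.588522) / 19520.952580 = -40.544229
y = (22.854·-62.588522 − -5791.926183·-116.576) / 19520.952580 = -34.661730
|P − Q| = √((-40.544229 − -37.606)² + (-34.661730 − 15.060)²) = 49.808469

49.808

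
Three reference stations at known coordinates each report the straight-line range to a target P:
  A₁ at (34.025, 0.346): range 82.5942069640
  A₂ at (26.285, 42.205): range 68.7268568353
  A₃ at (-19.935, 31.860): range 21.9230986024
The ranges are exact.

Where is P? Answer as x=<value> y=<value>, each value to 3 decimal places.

eq1: (x − 34.025)² + (y − 0.346)² = 82.5942069640²
eq2: (x − 26.285)² + (y − 42.205)² = 68.7268568353²
eq3: (x + 19.935)² + (y − 31.860)² = 21.9230986024²
eq1−eq2, eq1−eq3 (x²,y² cancel):
  -15.480·x + 83.718·y = 3412.765083
  -107.920·x + 63.028·y = 6595.824256
det = -15.480·63.028 − 83.718·-107.920 = 8059.173120
x = (3412.765083·63.028 − 83.718·6595.824256) / 8059.173120 = -41.826804
y = (-15.480·6595.824256 − 3412.765083·-107.920) / 8059.173120 = 33.030963

x=-41.827 y=33.031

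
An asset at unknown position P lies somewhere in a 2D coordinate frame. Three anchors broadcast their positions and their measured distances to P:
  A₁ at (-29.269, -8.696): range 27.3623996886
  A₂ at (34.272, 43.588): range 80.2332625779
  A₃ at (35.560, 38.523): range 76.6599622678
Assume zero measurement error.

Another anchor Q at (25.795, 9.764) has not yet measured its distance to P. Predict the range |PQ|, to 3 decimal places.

48.027

eq1: (x + 29.269)² + (y + 8.696)² = 27.3623996886²
eq2: (x − 34.272)² + (y − 43.588)² = 80.2332625779²
eq3: (x − 35.560)² + (y − 38.523)² = 76.6599622678²
eq1−eq2, eq1−eq3 (x²,y² cancel):
  127.082·x + 104.568·y = -3546.486556
  129.658·x + 94.438·y = -3311.808546
det = 127.082·94.438 − 104.568·129.658 = -1556.707828
x = (-3546.486556·94.438 − 104.568·-3311.808546) / -1556.707828 = -7.314217
y = (127.082·-3311.808546 − -3546.486556·129.658) / -1556.707828 = -25.026597
|P − Q| = √((-7.314217 − 25.795)² + (-25.026597 − 9.764)²) = 48.027137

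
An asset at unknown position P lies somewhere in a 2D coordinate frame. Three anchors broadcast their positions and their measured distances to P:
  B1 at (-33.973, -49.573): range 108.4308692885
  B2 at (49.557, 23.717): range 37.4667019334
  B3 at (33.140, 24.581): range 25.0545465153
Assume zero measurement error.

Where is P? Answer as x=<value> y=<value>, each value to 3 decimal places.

eq1: (x + 33.973)² + (y + 49.573)² = 108.4308692885²
eq2: (x − 49.557)² + (y − 23.717)² = 37.4667019334²
eq3: (x − 33.140)² + (y − 24.581)² = 25.0545465153²
eq1−eq2, eq1−eq3 (x²,y² cancel):
  167.060·x + 146.580·y = 9760.244941
  134.226·x + 148.308·y = 9220.361217
det = 167.060·148.308 − 146.580·134.226 = 5101.487400
x = (9760.244941·148.308 − 146.580·9220.361217) / 5101.487400 = 18.818406
y = (167.060·9220.361217 − 9760.244941·134.226) / 5101.487400 = 45.138778

x=18.818 y=45.139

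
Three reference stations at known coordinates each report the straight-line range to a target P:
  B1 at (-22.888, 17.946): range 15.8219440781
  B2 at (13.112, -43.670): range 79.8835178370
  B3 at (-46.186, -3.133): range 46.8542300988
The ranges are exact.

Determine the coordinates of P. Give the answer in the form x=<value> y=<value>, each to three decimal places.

eq1: (x + 22.888)² + (y − 17.946)² = 15.8219440781²
eq2: (x − 13.112)² + (y + 43.670)² = 79.8835178370²
eq3: (x + 46.186)² + (y + 3.133)² = 46.8542300988²
eq1−eq2, eq1−eq3 (x²,y² cancel):
  72.000·x − 123.232·y = -4897.968524
  -46.596·x − 42.158·y = -647.942139
det = 72.000·-42.158 − -123.232·-46.596 = -8777.494272
x = (-4897.968524·-42.158 − -123.232·-647.942139) / -8777.494272 = -14.427962
y = (72.000·-647.942139 − -4897.968524·-46.596) / -8777.494272 = 31.316178

x=-14.428 y=31.316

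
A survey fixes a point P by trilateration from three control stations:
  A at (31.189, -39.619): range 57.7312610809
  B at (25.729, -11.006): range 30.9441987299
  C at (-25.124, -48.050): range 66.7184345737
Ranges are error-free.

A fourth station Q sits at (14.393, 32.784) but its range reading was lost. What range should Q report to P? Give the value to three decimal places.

eq1: (x − 31.189)² + (y + 39.619)² = 57.7312610809²
eq2: (x − 25.729)² + (y + 11.006)² = 30.9441987299²
eq3: (x + 25.124)² + (y + 48.050)² = 66.7184345737²
eq3−eq1, eq3−eq2 (x²,y² cancel):
  112.626·x + 16.862·y = 720.852012
  101.706·x + 74.088·y = 1336.901678
det = 112.626·74.088 − 16.862·101.706 = 6629.268516
x = (720.852012·74.088 − 16.862·1336.901678) / 6629.268516 = 4.655664
y = (112.626·1336.901678 − 720.852012·101.706) / 6629.268516 = 11.653611
|P − Q| = √((4.655664 − 14.393)² + (11.653611 − 32.784)²) = 23.266050

23.266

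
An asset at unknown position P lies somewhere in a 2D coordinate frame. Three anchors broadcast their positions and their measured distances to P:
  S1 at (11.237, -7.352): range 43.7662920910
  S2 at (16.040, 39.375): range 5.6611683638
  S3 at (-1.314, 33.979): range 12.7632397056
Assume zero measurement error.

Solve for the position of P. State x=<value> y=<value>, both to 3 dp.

x=11.215 y=36.414

eq1: (x − 11.237)² + (y + 7.352)² = 43.7662920910²
eq2: (x − 16.040)² + (y − 39.375)² = 5.6611683638²
eq3: (x + 1.314)² + (y − 33.979)² = 12.7632397056²
eq2−eq1, eq2−eq3 (x²,y² cancel):
  -9.606·x − 93.454·y = -3510.789648
  -34.708·x − 10.792·y = -782.224649
det = -9.606·-10.792 − -93.454·-34.708 = -3139.933480
x = (-3510.789648·-10.792 − -93.454·-782.224649) / -3139.933480 = 11.214754
y = (-9.606·-782.224649 − -3510.789648·-34.708) / -3139.933480 = 36.414286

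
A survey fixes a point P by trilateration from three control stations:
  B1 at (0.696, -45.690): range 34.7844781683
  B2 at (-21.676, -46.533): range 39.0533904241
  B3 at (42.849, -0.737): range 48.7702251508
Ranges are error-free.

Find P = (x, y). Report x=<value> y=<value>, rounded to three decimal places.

x=-4.756 y=-11.335

eq1: (x − 0.696)² + (y + 45.690)² = 34.7844781683²
eq2: (x + 21.676)² + (y + 46.533)² = 39.0533904241²
eq3: (x − 42.849)² + (y + 0.737)² = 48.7702251508²
eq2−eq1, eq2−eq3 (x²,y² cancel):
  44.744·x + 1.686·y = -231.901167
  129.050·x + 91.592·y = -1651.956653
det = 44.744·91.592 − 1.686·129.050 = 3880.614148
x = (-231.901167·91.592 − 1.686·-1651.956653) / 3880.614148 = -4.755714
y = (44.744·-1651.956653 − -231.901167·129.050) / 3880.614148 = -11.335397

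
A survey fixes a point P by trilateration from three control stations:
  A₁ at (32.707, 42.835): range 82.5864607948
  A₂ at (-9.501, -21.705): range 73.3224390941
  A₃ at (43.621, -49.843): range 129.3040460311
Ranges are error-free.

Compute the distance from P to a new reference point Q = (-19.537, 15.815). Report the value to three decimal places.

eq1: (x − 32.707)² + (y − 42.835)² = 82.5864607948²
eq2: (x + 9.501)² + (y + 21.705)² = 73.3224390941²
eq3: (x − 43.621)² + (y + 49.843)² = 129.3040460311²
eq1−eq2, eq1−eq3 (x²,y² cancel):
  -84.416·x − 129.080·y = -898.865616
  21.828·x − 185.356·y = -8416.481597
det = -84.416·-185.356 − -129.080·21.828 = 18464.570336
x = (-898.865616·-185.356 − -129.080·-8416.481597) / 18464.570336 = -49.813740
y = (-84.416·-8416.481597 − -898.865616·21.828) / 18464.570336 = 39.540923
|P − Q| = √((-49.813740 − -19.537)² + (39.540923 − 15.815)²) = 38.465574

38.466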